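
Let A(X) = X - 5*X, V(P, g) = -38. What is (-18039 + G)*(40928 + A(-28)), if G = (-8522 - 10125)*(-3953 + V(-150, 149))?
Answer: 3053463743520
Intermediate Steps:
A(X) = -4*X
G = 74420177 (G = (-8522 - 10125)*(-3953 - 38) = -18647*(-3991) = 74420177)
(-18039 + G)*(40928 + A(-28)) = (-18039 + 74420177)*(40928 - 4*(-28)) = 74402138*(40928 + 112) = 74402138*41040 = 3053463743520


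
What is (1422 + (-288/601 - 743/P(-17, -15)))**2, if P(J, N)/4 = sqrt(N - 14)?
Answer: 338467974119135/167597264 + 317385081*I*sqrt(29)/17429 ≈ 2.0195e+6 + 98065.0*I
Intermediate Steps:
P(J, N) = 4*sqrt(-14 + N) (P(J, N) = 4*sqrt(N - 14) = 4*sqrt(-14 + N))
(1422 + (-288/601 - 743/P(-17, -15)))**2 = (1422 + (-288/601 - 743*1/(4*sqrt(-14 - 15))))**2 = (1422 + (-288*1/601 - 743*(-I*sqrt(29)/116)))**2 = (1422 + (-288/601 - 743*(-I*sqrt(29)/116)))**2 = (1422 + (-288/601 - (-743)*I*sqrt(29)/116))**2 = (1422 + (-288/601 + 743*I*sqrt(29)/116))**2 = (854334/601 + 743*I*sqrt(29)/116)**2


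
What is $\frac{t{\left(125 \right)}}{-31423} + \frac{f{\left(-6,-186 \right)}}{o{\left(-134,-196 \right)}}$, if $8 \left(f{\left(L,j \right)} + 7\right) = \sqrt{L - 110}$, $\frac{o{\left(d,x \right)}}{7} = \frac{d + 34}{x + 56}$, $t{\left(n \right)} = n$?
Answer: $- \frac{220586}{157115} + \frac{i \sqrt{29}}{20} \approx -1.404 + 0.26926 i$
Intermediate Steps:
$o{\left(d,x \right)} = \frac{7 \left(34 + d\right)}{56 + x}$ ($o{\left(d,x \right)} = 7 \frac{d + 34}{x + 56} = 7 \frac{34 + d}{56 + x} = \frac{7 \left(34 + d\right)}{56 + x}$)
$f{\left(L,j \right)} = -7 + \frac{\sqrt{-110 + L}}{8}$ ($f{\left(L,j \right)} = -7 + \frac{\sqrt{L - 110}}{8} = -7 + \frac{\sqrt{-110 + L}}{8}$)
$\frac{t{\left(125 \right)}}{-31423} + \frac{f{\left(-6,-186 \right)}}{o{\left(-134,-196 \right)}} = \frac{125}{-31423} + \frac{-7 + \frac{\sqrt{-110 - 6}}{8}}{7 \frac{1}{56 - 196} \left(34 - 134\right)} = 125 \left(- \frac{1}{31423}\right) + \frac{-7 + \frac{\sqrt{-116}}{8}}{7 \frac{1}{-140} \left(-100\right)} = - \frac{125}{31423} + \frac{-7 + \frac{2 i \sqrt{29}}{8}}{7 \left(- \frac{1}{140}\right) \left(-100\right)} = - \frac{125}{31423} + \frac{-7 + \frac{i \sqrt{29}}{4}}{5} = - \frac{125}{31423} + \left(-7 + \frac{i \sqrt{29}}{4}\right) \frac{1}{5} = - \frac{125}{31423} - \left(\frac{7}{5} - \frac{i \sqrt{29}}{20}\right) = - \frac{220586}{157115} + \frac{i \sqrt{29}}{20}$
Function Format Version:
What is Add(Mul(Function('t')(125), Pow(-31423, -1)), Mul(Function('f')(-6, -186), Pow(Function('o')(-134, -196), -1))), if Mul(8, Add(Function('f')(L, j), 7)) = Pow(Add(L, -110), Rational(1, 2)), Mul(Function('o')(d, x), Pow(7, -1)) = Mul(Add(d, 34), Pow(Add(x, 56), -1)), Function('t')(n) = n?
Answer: Add(Rational(-220586, 157115), Mul(Rational(1, 20), I, Pow(29, Rational(1, 2)))) ≈ Add(-1.4040, Mul(0.26926, I))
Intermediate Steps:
Function('o')(d, x) = Mul(7, Pow(Add(56, x), -1), Add(34, d)) (Function('o')(d, x) = Mul(7, Mul(Add(d, 34), Pow(Add(x, 56), -1))) = Mul(7, Mul(Add(34, d), Pow(Add(56, x), -1))) = Mul(7, Mul(Pow(Add(56, x), -1), Add(34, d))) = Mul(7, Pow(Add(56, x), -1), Add(34, d)))
Function('f')(L, j) = Add(-7, Mul(Rational(1, 8), Pow(Add(-110, L), Rational(1, 2)))) (Function('f')(L, j) = Add(-7, Mul(Rational(1, 8), Pow(Add(L, -110), Rational(1, 2)))) = Add(-7, Mul(Rational(1, 8), Pow(Add(-110, L), Rational(1, 2)))))
Add(Mul(Function('t')(125), Pow(-31423, -1)), Mul(Function('f')(-6, -186), Pow(Function('o')(-134, -196), -1))) = Add(Mul(125, Pow(-31423, -1)), Mul(Add(-7, Mul(Rational(1, 8), Pow(Add(-110, -6), Rational(1, 2)))), Pow(Mul(7, Pow(Add(56, -196), -1), Add(34, -134)), -1))) = Add(Mul(125, Rational(-1, 31423)), Mul(Add(-7, Mul(Rational(1, 8), Pow(-116, Rational(1, 2)))), Pow(Mul(7, Pow(-140, -1), -100), -1))) = Add(Rational(-125, 31423), Mul(Add(-7, Mul(Rational(1, 8), Mul(2, I, Pow(29, Rational(1, 2))))), Pow(Mul(7, Rational(-1, 140), -100), -1))) = Add(Rational(-125, 31423), Mul(Add(-7, Mul(Rational(1, 4), I, Pow(29, Rational(1, 2)))), Pow(5, -1))) = Add(Rational(-125, 31423), Mul(Add(-7, Mul(Rational(1, 4), I, Pow(29, Rational(1, 2)))), Rational(1, 5))) = Add(Rational(-125, 31423), Add(Rational(-7, 5), Mul(Rational(1, 20), I, Pow(29, Rational(1, 2))))) = Add(Rational(-220586, 157115), Mul(Rational(1, 20), I, Pow(29, Rational(1, 2))))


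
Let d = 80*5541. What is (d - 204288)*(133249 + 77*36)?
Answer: 32507930832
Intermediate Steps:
d = 443280
(d - 204288)*(133249 + 77*36) = (443280 - 204288)*(133249 + 77*36) = 238992*(133249 + 2772) = 238992*136021 = 32507930832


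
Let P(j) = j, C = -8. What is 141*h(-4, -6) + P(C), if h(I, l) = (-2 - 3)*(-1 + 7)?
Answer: -4238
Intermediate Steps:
h(I, l) = -30 (h(I, l) = -5*6 = -30)
141*h(-4, -6) + P(C) = 141*(-30) - 8 = -4230 - 8 = -4238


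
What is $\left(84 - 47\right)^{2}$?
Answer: $1369$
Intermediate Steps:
$\left(84 - 47\right)^{2} = 37^{2} = 1369$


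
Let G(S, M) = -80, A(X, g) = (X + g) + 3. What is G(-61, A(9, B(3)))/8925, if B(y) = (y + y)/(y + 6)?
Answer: -16/1785 ≈ -0.0089636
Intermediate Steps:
B(y) = 2*y/(6 + y) (B(y) = (2*y)/(6 + y) = 2*y/(6 + y))
A(X, g) = 3 + X + g
G(-61, A(9, B(3)))/8925 = -80/8925 = -80*1/8925 = -16/1785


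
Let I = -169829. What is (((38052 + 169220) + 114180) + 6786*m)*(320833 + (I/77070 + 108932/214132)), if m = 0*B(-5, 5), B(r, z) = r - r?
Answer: 212750120887621453858/2062894155 ≈ 1.0313e+11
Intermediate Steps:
B(r, z) = 0
m = 0 (m = 0*0 = 0)
(((38052 + 169220) + 114180) + 6786*m)*(320833 + (I/77070 + 108932/214132)) = (((38052 + 169220) + 114180) + 6786*0)*(320833 + (-169829/77070 + 108932/214132)) = ((207272 + 114180) + 0)*(320833 + (-169829*1/77070 + 108932*(1/214132))) = (321452 + 0)*(320833 + (-169829/77070 + 27233/53533)) = 321452*(320833 - 6992608547/4125788310) = 321452*(1323682048253683/4125788310) = 212750120887621453858/2062894155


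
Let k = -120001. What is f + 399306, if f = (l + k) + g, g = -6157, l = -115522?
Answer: 157626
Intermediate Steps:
f = -241680 (f = (-115522 - 120001) - 6157 = -235523 - 6157 = -241680)
f + 399306 = -241680 + 399306 = 157626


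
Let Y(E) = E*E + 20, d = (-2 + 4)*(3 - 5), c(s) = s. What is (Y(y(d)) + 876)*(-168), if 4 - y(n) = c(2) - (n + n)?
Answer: -156576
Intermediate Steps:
d = -4 (d = 2*(-2) = -4)
y(n) = 2 + 2*n (y(n) = 4 - (2 - (n + n)) = 4 - (2 - 2*n) = 4 + (-2 + 2*n) = 2 + 2*n)
Y(E) = 20 + E² (Y(E) = E² + 20 = 20 + E²)
(Y(y(d)) + 876)*(-168) = ((20 + (2 + 2*(-4))²) + 876)*(-168) = ((20 + (2 - 8)²) + 876)*(-168) = ((20 + (-6)²) + 876)*(-168) = ((20 + 36) + 876)*(-168) = (56 + 876)*(-168) = 932*(-168) = -156576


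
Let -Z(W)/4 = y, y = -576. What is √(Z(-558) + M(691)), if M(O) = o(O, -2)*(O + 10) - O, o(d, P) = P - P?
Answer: √1613 ≈ 40.162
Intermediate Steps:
o(d, P) = 0
M(O) = -O (M(O) = 0*(O + 10) - O = 0*(10 + O) - O = 0 - O = -O)
Z(W) = 2304 (Z(W) = -4*(-576) = 2304)
√(Z(-558) + M(691)) = √(2304 - 1*691) = √(2304 - 691) = √1613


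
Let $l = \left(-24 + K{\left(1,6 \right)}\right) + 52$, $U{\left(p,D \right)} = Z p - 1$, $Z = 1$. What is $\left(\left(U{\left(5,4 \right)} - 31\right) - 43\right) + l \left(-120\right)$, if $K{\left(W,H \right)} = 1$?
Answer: $-3550$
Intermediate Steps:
$U{\left(p,D \right)} = -1 + p$ ($U{\left(p,D \right)} = 1 p - 1 = p - 1 = -1 + p$)
$l = 29$ ($l = \left(-24 + 1\right) + 52 = -23 + 52 = 29$)
$\left(\left(U{\left(5,4 \right)} - 31\right) - 43\right) + l \left(-120\right) = \left(\left(\left(-1 + 5\right) - 31\right) - 43\right) + 29 \left(-120\right) = \left(\left(4 - 31\right) - 43\right) - 3480 = \left(-27 - 43\right) - 3480 = -70 - 3480 = -3550$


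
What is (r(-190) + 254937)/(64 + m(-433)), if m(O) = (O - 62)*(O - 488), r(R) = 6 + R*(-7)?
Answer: 256273/455959 ≈ 0.56205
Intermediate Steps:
r(R) = 6 - 7*R
m(O) = (-488 + O)*(-62 + O) (m(O) = (-62 + O)*(-488 + O) = (-488 + O)*(-62 + O))
(r(-190) + 254937)/(64 + m(-433)) = ((6 - 7*(-190)) + 254937)/(64 + (30256 + (-433)² - 550*(-433))) = ((6 + 1330) + 254937)/(64 + (30256 + 187489 + 238150)) = (1336 + 254937)/(64 + 455895) = 256273/455959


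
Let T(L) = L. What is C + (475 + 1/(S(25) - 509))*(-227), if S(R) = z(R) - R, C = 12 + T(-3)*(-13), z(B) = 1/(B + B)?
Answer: -2877446676/26699 ≈ -1.0777e+5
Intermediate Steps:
z(B) = 1/(2*B)
C = 51 (C = 12 - 3*(-13) = 12 + 39 = 51)
S(R) = 1/(2*R) - R
C + (475 + 1/(S(25) - 509))*(-227) = 51 + (475 + 1/(((½)/25 - 1*25) - 509))*(-227) = 51 + (475 + 1/(((½)*(1/25) - 25) - 509))*(-227) = 51 + (475 + 1/((1/50 - 25) - 509))*(-227) = 51 + (475 + 1/(-1249/50 - 509))*(-227) = 51 + (475 + 1/(-26699/50))*(-227) = 51 + (475 - 50/26699)*(-227) = 51 + (12681975/26699)*(-227) = 51 - 2878808325/26699 = -2877446676/26699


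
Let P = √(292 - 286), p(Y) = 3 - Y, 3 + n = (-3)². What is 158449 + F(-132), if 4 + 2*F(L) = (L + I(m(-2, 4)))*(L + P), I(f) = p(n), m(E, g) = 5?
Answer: 167357 - 135*√6/2 ≈ 1.6719e+5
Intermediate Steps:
n = 6 (n = -3 + (-3)² = -3 + 9 = 6)
I(f) = -3 (I(f) = 3 - 1*6 = 3 - 6 = -3)
P = √6 ≈ 2.4495
F(L) = -2 + (-3 + L)*(L + √6)/2 (F(L) = -2 + ((L - 3)*(L + √6))/2 = -2 + ((-3 + L)*(L + √6))/2 = -2 + (-3 + L)*(L + √6)/2)
158449 + F(-132) = 158449 + (-2 + (½)*(-132)² - 3/2*(-132) - 3*√6/2 + (½)*(-132)*√6) = 158449 + (-2 + (½)*17424 + 198 - 3*√6/2 - 66*√6) = 158449 + (-2 + 8712 + 198 - 3*√6/2 - 66*√6) = 158449 + (8908 - 135*√6/2) = 167357 - 135*√6/2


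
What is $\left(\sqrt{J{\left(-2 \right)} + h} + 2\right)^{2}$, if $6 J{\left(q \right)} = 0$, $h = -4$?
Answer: $8 i \approx 8.0 i$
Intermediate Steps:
$J{\left(q \right)} = 0$ ($J{\left(q \right)} = \frac{1}{6} \cdot 0 = 0$)
$\left(\sqrt{J{\left(-2 \right)} + h} + 2\right)^{2} = \left(\sqrt{0 - 4} + 2\right)^{2} = \left(\sqrt{-4} + 2\right)^{2} = \left(2 i + 2\right)^{2} = \left(2 + 2 i\right)^{2}$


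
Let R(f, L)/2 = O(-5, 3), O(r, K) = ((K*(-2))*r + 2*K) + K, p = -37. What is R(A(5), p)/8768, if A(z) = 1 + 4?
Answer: 39/4384 ≈ 0.0088960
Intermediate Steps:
A(z) = 5
O(r, K) = 3*K - 2*K*r (O(r, K) = ((-2*K)*r + 2*K) + K = (-2*K*r + 2*K) + K = (2*K - 2*K*r) + K = 3*K - 2*K*r)
R(f, L) = 78 (R(f, L) = 2*(3*(3 - 2*(-5))) = 2*(3*(3 + 10)) = 2*(3*13) = 2*39 = 78)
R(A(5), p)/8768 = 78/8768 = 78*(1/8768) = 39/4384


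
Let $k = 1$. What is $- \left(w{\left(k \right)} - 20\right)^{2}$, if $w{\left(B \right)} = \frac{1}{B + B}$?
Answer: $- \frac{1521}{4} \approx -380.25$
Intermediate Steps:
$w{\left(B \right)} = \frac{1}{2 B}$
$- \left(w{\left(k \right)} - 20\right)^{2} = - \left(\frac{1}{2 \cdot 1} - 20\right)^{2} = - \left(\frac{1}{2} \cdot 1 - 20\right)^{2} = - \left(\frac{1}{2} - 20\right)^{2} = - \left(- \frac{39}{2}\right)^{2} = \left(-1\right) \frac{1521}{4} = - \frac{1521}{4}$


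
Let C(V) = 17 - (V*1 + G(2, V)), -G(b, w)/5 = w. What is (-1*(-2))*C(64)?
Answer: 546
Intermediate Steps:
G(b, w) = -5*w
C(V) = 17 + 4*V (C(V) = 17 - (V*1 - 5*V) = 17 - (V - 5*V) = 17 - (-4)*V = 17 + 4*V)
(-1*(-2))*C(64) = (-1*(-2))*(17 + 4*64) = 2*(17 + 256) = 2*273 = 546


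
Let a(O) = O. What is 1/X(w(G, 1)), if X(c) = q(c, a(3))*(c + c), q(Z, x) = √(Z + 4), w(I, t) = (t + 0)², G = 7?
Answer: √5/10 ≈ 0.22361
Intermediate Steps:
w(I, t) = t²
q(Z, x) = √(4 + Z)
X(c) = 2*c*√(4 + c) (X(c) = √(4 + c)*(c + c) = √(4 + c)*(2*c) = 2*c*√(4 + c))
1/X(w(G, 1)) = 1/(2*1²*√(4 + 1²)) = 1/(2*1*√(4 + 1)) = 1/(2*1*√5) = 1/(2*√5) = √5/10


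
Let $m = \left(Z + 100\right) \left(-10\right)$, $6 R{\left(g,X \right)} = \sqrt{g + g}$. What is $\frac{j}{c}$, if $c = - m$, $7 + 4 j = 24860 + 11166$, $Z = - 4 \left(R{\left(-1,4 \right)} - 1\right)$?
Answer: $\frac{4214223}{486760} + \frac{108057 i \sqrt{2}}{1947040} \approx 8.6577 + 0.078486 i$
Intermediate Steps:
$R{\left(g,X \right)} = \frac{\sqrt{2} \sqrt{g}}{6}$ ($R{\left(g,X \right)} = \frac{\sqrt{g + g}}{6} = \frac{\sqrt{2 g}}{6} = \frac{\sqrt{2} \sqrt{g}}{6}$)
$Z = 4 - \frac{2 i \sqrt{2}}{3}$ ($Z = - 4 \left(\frac{\sqrt{2} \sqrt{-1}}{6} - 1\right) = - 4 \left(\frac{\sqrt{2} i}{6} - 1\right) = - 4 \left(\frac{i \sqrt{2}}{6} - 1\right) = - 4 \left(-1 + \frac{i \sqrt{2}}{6}\right) = 4 - \frac{2 i \sqrt{2}}{3} \approx 4.0 - 0.94281 i$)
$j = \frac{36019}{4}$ ($j = - \frac{7}{4} + \frac{24860 + 11166}{4} = - \frac{7}{4} + \frac{1}{4} \cdot 36026 = - \frac{7}{4} + \frac{18013}{2} = \frac{36019}{4} \approx 9004.8$)
$m = -1040 + \frac{20 i \sqrt{2}}{3}$ ($m = \left(\left(4 - \frac{2 i \sqrt{2}}{3}\right) + 100\right) \left(-10\right) = \left(104 - \frac{2 i \sqrt{2}}{3}\right) \left(-10\right) = -1040 + \frac{20 i \sqrt{2}}{3} \approx -1040.0 + 9.4281 i$)
$c = 1040 - \frac{20 i \sqrt{2}}{3}$ ($c = - (-1040 + \frac{20 i \sqrt{2}}{3}) = 1040 - \frac{20 i \sqrt{2}}{3} \approx 1040.0 - 9.4281 i$)
$\frac{j}{c} = \frac{36019}{4 \left(1040 - \frac{20 i \sqrt{2}}{3}\right)}$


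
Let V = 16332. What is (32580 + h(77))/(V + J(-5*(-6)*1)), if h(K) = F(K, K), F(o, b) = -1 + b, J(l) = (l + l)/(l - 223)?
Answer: 393913/197001 ≈ 1.9995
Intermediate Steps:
J(l) = 2*l/(-223 + l) (J(l) = (2*l)/(-223 + l) = 2*l/(-223 + l))
h(K) = -1 + K
(32580 + h(77))/(V + J(-5*(-6)*1)) = (32580 + (-1 + 77))/(16332 + 2*(-5*(-6)*1)/(-223 - 5*(-6)*1)) = (32580 + 76)/(16332 + 2*(30*1)/(-223 + 30*1)) = 32656/(16332 + 2*30/(-223 + 30)) = 32656/(16332 + 2*30/(-193)) = 32656/(16332 + 2*30*(-1/193)) = 32656/(16332 - 60/193) = 32656/(3152016/193) = 32656*(193/3152016) = 393913/197001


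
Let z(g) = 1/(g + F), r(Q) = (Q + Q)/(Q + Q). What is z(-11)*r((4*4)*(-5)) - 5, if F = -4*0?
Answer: -56/11 ≈ -5.0909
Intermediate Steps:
F = 0
r(Q) = 1 (r(Q) = (2*Q)/((2*Q)) = (2*Q)*(1/(2*Q)) = 1)
z(g) = 1/g (z(g) = 1/(g + 0) = 1/g)
z(-11)*r((4*4)*(-5)) - 5 = 1/(-11) - 5 = -1/11*1 - 5 = -1/11 - 5 = -56/11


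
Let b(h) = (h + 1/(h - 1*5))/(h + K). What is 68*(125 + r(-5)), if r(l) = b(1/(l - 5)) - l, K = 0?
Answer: 27124/3 ≈ 9041.3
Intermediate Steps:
b(h) = (h + 1/(-5 + h))/h (b(h) = (h + 1/(h - 1*5))/(h + 0) = (h + 1/(h - 5))/h = (h + 1/(-5 + h))/h)
r(l) = -l + (-5 + l)*(1 + (-5 + l)⁻² - 5/(-5 + l))/(-5 + 1/(-5 + l)) (r(l) = (1 + (1/(l - 5))² - 5/(l - 5))/((1/(l - 5))*(-5 + 1/(l - 5))) - l = (1 + (1/(-5 + l))² - 5/(-5 + l))/((1/(-5 + l))*(-5 + 1/(-5 + l))) - l = (-5 + l)*(1 + (-5 + l)⁻² - 5/(-5 + l))/(-5 + 1/(-5 + l)) - l = -l + (-5 + l)*(1 + (-5 + l)⁻² - 5/(-5 + l))/(-5 + 1/(-5 + l)))
68*(125 + r(-5)) = 68*(125 + (-51 - 6*(-5)² + 41*(-5))/(-26 + 5*(-5))) = 68*(125 + (-51 - 6*25 - 205)/(-26 - 25)) = 68*(125 + (-51 - 150 - 205)/(-51)) = 68*(125 - 1/51*(-406)) = 68*(125 + 406/51) = 68*(6781/51) = 27124/3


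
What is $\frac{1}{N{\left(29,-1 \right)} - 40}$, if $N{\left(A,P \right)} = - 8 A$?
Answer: $- \frac{1}{272} \approx -0.0036765$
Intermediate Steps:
$\frac{1}{N{\left(29,-1 \right)} - 40} = \frac{1}{\left(-8\right) 29 - 40} = \frac{1}{-232 - 40} = \frac{1}{-272} = - \frac{1}{272}$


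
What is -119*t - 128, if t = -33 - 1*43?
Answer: 8916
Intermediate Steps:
t = -76 (t = -33 - 43 = -76)
-119*t - 128 = -119*(-76) - 128 = 9044 - 128 = 8916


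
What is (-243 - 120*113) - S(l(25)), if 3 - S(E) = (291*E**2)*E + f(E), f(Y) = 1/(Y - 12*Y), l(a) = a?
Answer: 1246593974/275 ≈ 4.5331e+6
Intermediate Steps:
f(Y) = -1/(11*Y) (f(Y) = 1/(-11*Y) = -1/(11*Y))
S(E) = 3 - 291*E**3 + 1/(11*E) (S(E) = 3 - ((291*E**2)*E - 1/(11*E)) = 3 - (291*E**3 - 1/(11*E)) = 3 + (-291*E**3 + 1/(11*E)) = 3 - 291*E**3 + 1/(11*E))
(-243 - 120*113) - S(l(25)) = (-243 - 120*113) - (3 - 291*25**3 + (1/11)/25) = (-243 - 13560) - (3 - 291*15625 + (1/11)*(1/25)) = -13803 - (3 - 4546875 + 1/275) = -13803 - 1*(-1250389799/275) = -13803 + 1250389799/275 = 1246593974/275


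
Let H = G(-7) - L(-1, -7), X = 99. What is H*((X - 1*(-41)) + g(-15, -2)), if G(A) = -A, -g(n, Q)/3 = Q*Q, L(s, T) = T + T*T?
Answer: -4480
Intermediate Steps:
L(s, T) = T + T²
g(n, Q) = -3*Q² (g(n, Q) = -3*Q*Q = -3*Q²)
H = -35 (H = -1*(-7) - (-7)*(1 - 7) = 7 - (-7)*(-6) = 7 - 1*42 = 7 - 42 = -35)
H*((X - 1*(-41)) + g(-15, -2)) = -35*((99 - 1*(-41)) - 3*(-2)²) = -35*((99 + 41) - 3*4) = -35*(140 - 12) = -35*128 = -4480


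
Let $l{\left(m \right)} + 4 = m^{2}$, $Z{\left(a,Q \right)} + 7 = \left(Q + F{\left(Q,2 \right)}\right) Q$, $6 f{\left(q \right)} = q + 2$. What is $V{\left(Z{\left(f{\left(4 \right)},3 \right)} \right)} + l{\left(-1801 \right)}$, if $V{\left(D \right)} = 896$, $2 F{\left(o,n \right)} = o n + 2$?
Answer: $3244493$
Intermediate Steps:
$F{\left(o,n \right)} = 1 + \frac{n o}{2}$ ($F{\left(o,n \right)} = \frac{o n + 2}{2} = \frac{n o + 2}{2} = \frac{2 + n o}{2} = 1 + \frac{n o}{2}$)
$f{\left(q \right)} = \frac{1}{3} + \frac{q}{6}$ ($f{\left(q \right)} = \frac{q + 2}{6} = \frac{2 + q}{6} = \frac{1}{3} + \frac{q}{6}$)
$Z{\left(a,Q \right)} = -7 + Q \left(1 + 2 Q\right)$ ($Z{\left(a,Q \right)} = -7 + \left(Q + \left(1 + \frac{1}{2} \cdot 2 Q\right)\right) Q = -7 + \left(Q + \left(1 + Q\right)\right) Q = -7 + \left(1 + 2 Q\right) Q = -7 + Q \left(1 + 2 Q\right)$)
$l{\left(m \right)} = -4 + m^{2}$
$V{\left(Z{\left(f{\left(4 \right)},3 \right)} \right)} + l{\left(-1801 \right)} = 896 - \left(4 - \left(-1801\right)^{2}\right) = 896 + \left(-4 + 3243601\right) = 896 + 3243597 = 3244493$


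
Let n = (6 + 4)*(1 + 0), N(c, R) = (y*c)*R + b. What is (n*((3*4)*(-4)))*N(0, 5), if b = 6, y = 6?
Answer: -2880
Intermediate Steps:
N(c, R) = 6 + 6*R*c (N(c, R) = (6*c)*R + 6 = 6*R*c + 6 = 6 + 6*R*c)
n = 10 (n = 10*1 = 10)
(n*((3*4)*(-4)))*N(0, 5) = (10*((3*4)*(-4)))*(6 + 6*5*0) = (10*(12*(-4)))*(6 + 0) = (10*(-48))*6 = -480*6 = -2880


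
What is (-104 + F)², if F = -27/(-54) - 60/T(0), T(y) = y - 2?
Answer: 21609/4 ≈ 5402.3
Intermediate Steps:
T(y) = -2 + y
F = 61/2 (F = -27/(-54) - 60/(-2 + 0) = -27*(-1/54) - 60/(-2) = ½ - 60*(-½) = ½ + 30 = 61/2 ≈ 30.500)
(-104 + F)² = (-104 + 61/2)² = (-147/2)² = 21609/4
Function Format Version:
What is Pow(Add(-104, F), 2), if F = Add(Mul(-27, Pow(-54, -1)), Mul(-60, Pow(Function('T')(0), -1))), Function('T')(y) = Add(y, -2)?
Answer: Rational(21609, 4) ≈ 5402.3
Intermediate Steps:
Function('T')(y) = Add(-2, y)
F = Rational(61, 2) (F = Add(Mul(-27, Pow(-54, -1)), Mul(-60, Pow(Add(-2, 0), -1))) = Add(Mul(-27, Rational(-1, 54)), Mul(-60, Pow(-2, -1))) = Add(Rational(1, 2), Mul(-60, Rational(-1, 2))) = Add(Rational(1, 2), 30) = Rational(61, 2) ≈ 30.500)
Pow(Add(-104, F), 2) = Pow(Add(-104, Rational(61, 2)), 2) = Pow(Rational(-147, 2), 2) = Rational(21609, 4)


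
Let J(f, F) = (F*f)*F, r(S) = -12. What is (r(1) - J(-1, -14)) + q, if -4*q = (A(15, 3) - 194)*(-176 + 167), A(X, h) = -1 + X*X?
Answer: 503/2 ≈ 251.50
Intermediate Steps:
A(X, h) = -1 + X²
J(f, F) = f*F²
q = 135/2 (q = -((-1 + 15²) - 194)*(-176 + 167)/4 = -((-1 + 225) - 194)*(-9)/4 = -(224 - 194)*(-9)/4 = -15*(-9)/2 = -¼*(-270) = 135/2 ≈ 67.500)
(r(1) - J(-1, -14)) + q = (-12 - (-1)*(-14)²) + 135/2 = (-12 - (-1)*196) + 135/2 = (-12 - 1*(-196)) + 135/2 = (-12 + 196) + 135/2 = 184 + 135/2 = 503/2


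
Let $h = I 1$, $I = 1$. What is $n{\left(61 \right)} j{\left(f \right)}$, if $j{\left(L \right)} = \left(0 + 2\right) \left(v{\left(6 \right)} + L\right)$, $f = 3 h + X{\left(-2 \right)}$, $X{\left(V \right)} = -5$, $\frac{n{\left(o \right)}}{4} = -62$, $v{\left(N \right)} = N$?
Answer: $-1984$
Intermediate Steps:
$n{\left(o \right)} = -248$ ($n{\left(o \right)} = 4 \left(-62\right) = -248$)
$h = 1$ ($h = 1 \cdot 1 = 1$)
$f = -2$ ($f = 3 \cdot 1 - 5 = 3 - 5 = -2$)
$j{\left(L \right)} = 12 + 2 L$ ($j{\left(L \right)} = \left(0 + 2\right) \left(6 + L\right) = 2 \left(6 + L\right) = 12 + 2 L$)
$n{\left(61 \right)} j{\left(f \right)} = - 248 \left(12 + 2 \left(-2\right)\right) = - 248 \left(12 - 4\right) = \left(-248\right) 8 = -1984$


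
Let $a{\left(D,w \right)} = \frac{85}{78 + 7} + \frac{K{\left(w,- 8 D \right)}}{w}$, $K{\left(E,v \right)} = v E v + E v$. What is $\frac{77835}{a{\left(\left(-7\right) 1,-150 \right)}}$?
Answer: $\frac{77835}{3193} \approx 24.377$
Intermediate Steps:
$K{\left(E,v \right)} = E v + E v^{2}$ ($K{\left(E,v \right)} = E v v + E v = E v^{2} + E v = E v + E v^{2}$)
$a{\left(D,w \right)} = 1 - 8 D \left(1 - 8 D\right)$ ($a{\left(D,w \right)} = \frac{85}{78 + 7} + \frac{w \left(- 8 D\right) \left(1 - 8 D\right)}{w} = \frac{85}{85} + \frac{\left(-8\right) D w \left(1 - 8 D\right)}{w} = 85 \cdot \frac{1}{85} - 8 D \left(1 - 8 D\right) = 1 - 8 D \left(1 - 8 D\right)$)
$\frac{77835}{a{\left(\left(-7\right) 1,-150 \right)}} = \frac{77835}{1 + 8 \left(\left(-7\right) 1\right) \left(-1 + 8 \left(\left(-7\right) 1\right)\right)} = \frac{77835}{1 + 8 \left(-7\right) \left(-1 + 8 \left(-7\right)\right)} = \frac{77835}{1 + 8 \left(-7\right) \left(-1 - 56\right)} = \frac{77835}{1 + 8 \left(-7\right) \left(-57\right)} = \frac{77835}{1 + 3192} = \frac{77835}{3193}$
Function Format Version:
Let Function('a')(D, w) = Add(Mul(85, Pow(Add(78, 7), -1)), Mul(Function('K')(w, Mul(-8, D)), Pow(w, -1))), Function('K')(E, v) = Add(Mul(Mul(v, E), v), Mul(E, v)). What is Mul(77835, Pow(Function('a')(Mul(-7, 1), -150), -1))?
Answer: Rational(77835, 3193) ≈ 24.377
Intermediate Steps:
Function('K')(E, v) = Add(Mul(E, v), Mul(E, Pow(v, 2))) (Function('K')(E, v) = Add(Mul(Mul(E, v), v), Mul(E, v)) = Add(Mul(E, Pow(v, 2)), Mul(E, v)) = Add(Mul(E, v), Mul(E, Pow(v, 2))))
Function('a')(D, w) = Add(1, Mul(-8, D, Add(1, Mul(-8, D)))) (Function('a')(D, w) = Add(Mul(85, Pow(Add(78, 7), -1)), Mul(Mul(w, Mul(-8, D), Add(1, Mul(-8, D))), Pow(w, -1))) = Add(Mul(85, Pow(85, -1)), Mul(Mul(-8, D, w, Add(1, Mul(-8, D))), Pow(w, -1))) = Add(Mul(85, Rational(1, 85)), Mul(-8, D, Add(1, Mul(-8, D)))) = Add(1, Mul(-8, D, Add(1, Mul(-8, D)))))
Mul(77835, Pow(Function('a')(Mul(-7, 1), -150), -1)) = Mul(77835, Pow(Add(1, Mul(8, Mul(-7, 1), Add(-1, Mul(8, Mul(-7, 1))))), -1)) = Mul(77835, Pow(Add(1, Mul(8, -7, Add(-1, Mul(8, -7)))), -1)) = Mul(77835, Pow(Add(1, Mul(8, -7, Add(-1, -56))), -1)) = Mul(77835, Pow(Add(1, Mul(8, -7, -57)), -1)) = Mul(77835, Pow(Add(1, 3192), -1)) = Mul(77835, Pow(3193, -1)) = Mul(77835, Rational(1, 3193)) = Rational(77835, 3193)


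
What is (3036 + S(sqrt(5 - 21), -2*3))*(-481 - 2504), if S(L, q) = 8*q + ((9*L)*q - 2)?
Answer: -8913210 + 644760*I ≈ -8.9132e+6 + 6.4476e+5*I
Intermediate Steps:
S(L, q) = -2 + 8*q + 9*L*q (S(L, q) = 8*q + (9*L*q - 2) = 8*q + (-2 + 9*L*q) = -2 + 8*q + 9*L*q)
(3036 + S(sqrt(5 - 21), -2*3))*(-481 - 2504) = (3036 + (-2 + 8*(-2*3) + 9*sqrt(5 - 21)*(-2*3)))*(-481 - 2504) = (3036 + (-2 + 8*(-6) + 9*sqrt(-16)*(-6)))*(-2985) = (3036 + (-2 - 48 + 9*(4*I)*(-6)))*(-2985) = (3036 + (-2 - 48 - 216*I))*(-2985) = (3036 + (-50 - 216*I))*(-2985) = (2986 - 216*I)*(-2985) = -8913210 + 644760*I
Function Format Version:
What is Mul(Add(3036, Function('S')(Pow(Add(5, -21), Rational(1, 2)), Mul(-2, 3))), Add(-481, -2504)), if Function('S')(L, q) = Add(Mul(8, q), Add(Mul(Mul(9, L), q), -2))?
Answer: Add(-8913210, Mul(644760, I)) ≈ Add(-8.9132e+6, Mul(6.4476e+5, I))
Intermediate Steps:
Function('S')(L, q) = Add(-2, Mul(8, q), Mul(9, L, q)) (Function('S')(L, q) = Add(Mul(8, q), Add(Mul(9, L, q), -2)) = Add(Mul(8, q), Add(-2, Mul(9, L, q))) = Add(-2, Mul(8, q), Mul(9, L, q)))
Mul(Add(3036, Function('S')(Pow(Add(5, -21), Rational(1, 2)), Mul(-2, 3))), Add(-481, -2504)) = Mul(Add(3036, Add(-2, Mul(8, Mul(-2, 3)), Mul(9, Pow(Add(5, -21), Rational(1, 2)), Mul(-2, 3)))), Add(-481, -2504)) = Mul(Add(3036, Add(-2, Mul(8, -6), Mul(9, Pow(-16, Rational(1, 2)), -6))), -2985) = Mul(Add(3036, Add(-2, -48, Mul(9, Mul(4, I), -6))), -2985) = Mul(Add(3036, Add(-2, -48, Mul(-216, I))), -2985) = Mul(Add(3036, Add(-50, Mul(-216, I))), -2985) = Mul(Add(2986, Mul(-216, I)), -2985) = Add(-8913210, Mul(644760, I))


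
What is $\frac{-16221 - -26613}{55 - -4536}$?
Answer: $\frac{10392}{4591} \approx 2.2636$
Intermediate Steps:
$\frac{-16221 - -26613}{55 - -4536} = \frac{-16221 + 26613}{55 + 4536} = \frac{10392}{4591}$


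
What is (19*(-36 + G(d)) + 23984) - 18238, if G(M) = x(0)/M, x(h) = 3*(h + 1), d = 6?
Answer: 10143/2 ≈ 5071.5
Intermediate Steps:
x(h) = 3 + 3*h (x(h) = 3*(1 + h) = 3 + 3*h)
G(M) = 3/M (G(M) = (3 + 3*0)/M = (3 + 0)/M = 3/M)
(19*(-36 + G(d)) + 23984) - 18238 = (19*(-36 + 3/6) + 23984) - 18238 = (19*(-36 + 3*(⅙)) + 23984) - 18238 = (19*(-36 + ½) + 23984) - 18238 = (19*(-71/2) + 23984) - 18238 = (-1349/2 + 23984) - 18238 = 46619/2 - 18238 = 10143/2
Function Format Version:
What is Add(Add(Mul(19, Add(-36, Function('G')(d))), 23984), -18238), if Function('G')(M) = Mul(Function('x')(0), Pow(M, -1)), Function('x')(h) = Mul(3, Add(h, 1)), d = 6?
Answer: Rational(10143, 2) ≈ 5071.5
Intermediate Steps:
Function('x')(h) = Add(3, Mul(3, h)) (Function('x')(h) = Mul(3, Add(1, h)) = Add(3, Mul(3, h)))
Function('G')(M) = Mul(3, Pow(M, -1)) (Function('G')(M) = Mul(Add(3, Mul(3, 0)), Pow(M, -1)) = Mul(Add(3, 0), Pow(M, -1)) = Mul(3, Pow(M, -1)))
Add(Add(Mul(19, Add(-36, Function('G')(d))), 23984), -18238) = Add(Add(Mul(19, Add(-36, Mul(3, Pow(6, -1)))), 23984), -18238) = Add(Add(Mul(19, Add(-36, Mul(3, Rational(1, 6)))), 23984), -18238) = Add(Add(Mul(19, Add(-36, Rational(1, 2))), 23984), -18238) = Add(Add(Mul(19, Rational(-71, 2)), 23984), -18238) = Add(Add(Rational(-1349, 2), 23984), -18238) = Add(Rational(46619, 2), -18238) = Rational(10143, 2)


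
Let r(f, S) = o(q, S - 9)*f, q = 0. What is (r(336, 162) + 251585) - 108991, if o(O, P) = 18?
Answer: 148642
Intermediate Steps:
r(f, S) = 18*f
(r(336, 162) + 251585) - 108991 = (18*336 + 251585) - 108991 = (6048 + 251585) - 108991 = 257633 - 108991 = 148642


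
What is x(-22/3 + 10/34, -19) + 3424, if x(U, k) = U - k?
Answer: 175234/51 ≈ 3436.0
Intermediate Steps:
x(-22/3 + 10/34, -19) + 3424 = ((-22/3 + 10/34) - 1*(-19)) + 3424 = ((-22*⅓ + 10*(1/34)) + 19) + 3424 = ((-22/3 + 5/17) + 19) + 3424 = (-359/51 + 19) + 3424 = 610/51 + 3424 = 175234/51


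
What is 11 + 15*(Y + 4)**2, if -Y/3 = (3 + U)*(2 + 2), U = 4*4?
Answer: 752651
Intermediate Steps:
U = 16
Y = -228 (Y = -3*(3 + 16)*(2 + 2) = -57*4 = -3*76 = -228)
11 + 15*(Y + 4)**2 = 11 + 15*(-228 + 4)**2 = 11 + 15*(-224)**2 = 11 + 15*50176 = 11 + 752640 = 752651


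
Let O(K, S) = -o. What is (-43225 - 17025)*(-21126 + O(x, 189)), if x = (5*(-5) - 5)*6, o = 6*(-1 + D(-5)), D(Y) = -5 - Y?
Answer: 1272480000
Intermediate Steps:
o = -6 (o = 6*(-1 + (-5 - 1*(-5))) = 6*(-1 + (-5 + 5)) = 6*(-1 + 0) = 6*(-1) = -6)
x = -180 (x = (-25 - 5)*6 = -30*6 = -180)
O(K, S) = 6 (O(K, S) = -1*(-6) = 6)
(-43225 - 17025)*(-21126 + O(x, 189)) = (-43225 - 17025)*(-21126 + 6) = -60250*(-21120) = 1272480000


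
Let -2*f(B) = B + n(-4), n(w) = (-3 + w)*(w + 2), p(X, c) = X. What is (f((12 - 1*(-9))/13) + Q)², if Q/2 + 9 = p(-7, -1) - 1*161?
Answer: 88491649/676 ≈ 1.3090e+5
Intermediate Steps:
n(w) = (-3 + w)*(2 + w)
Q = -354 (Q = -18 + 2*(-7 - 1*161) = -18 + 2*(-7 - 161) = -18 + 2*(-168) = -18 - 336 = -354)
f(B) = -7 - B/2 (f(B) = -(B + (-6 + (-4)² - 1*(-4)))/2 = -(B + (-6 + 16 + 4))/2 = -(B + 14)/2 = -(14 + B)/2 = -7 - B/2)
(f((12 - 1*(-9))/13) + Q)² = ((-7 - (12 - 1*(-9))/(2*13)) - 354)² = ((-7 - (12 + 9)/(2*13)) - 354)² = ((-7 - 21/(2*13)) - 354)² = ((-7 - ½*21/13) - 354)² = ((-7 - 21/26) - 354)² = (-203/26 - 354)² = (-9407/26)² = 88491649/676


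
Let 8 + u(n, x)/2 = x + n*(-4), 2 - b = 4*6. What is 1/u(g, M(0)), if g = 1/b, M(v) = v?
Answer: -11/172 ≈ -0.063954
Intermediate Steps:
b = -22 (b = 2 - 4*6 = 2 - 1*24 = 2 - 24 = -22)
g = -1/22 (g = 1/(-22) = -1/22 ≈ -0.045455)
u(n, x) = -16 - 8*n + 2*x (u(n, x) = -16 + 2*(x + n*(-4)) = -16 + 2*(x - 4*n) = -16 + (-8*n + 2*x) = -16 - 8*n + 2*x)
1/u(g, M(0)) = 1/(-16 - 8*(-1/22) + 2*0) = 1/(-16 + 4/11 + 0) = 1/(-172/11) = -11/172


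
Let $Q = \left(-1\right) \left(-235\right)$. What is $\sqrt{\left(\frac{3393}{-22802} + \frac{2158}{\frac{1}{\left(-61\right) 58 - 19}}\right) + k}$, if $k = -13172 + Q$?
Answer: $\frac{9 i \sqrt{292038970622}}{1754} \approx 2772.9 i$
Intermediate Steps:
$Q = 235$
$k = -12937$ ($k = -13172 + 235 = -12937$)
$\sqrt{\left(\frac{3393}{-22802} + \frac{2158}{\frac{1}{\left(-61\right) 58 - 19}}\right) + k} = \sqrt{\left(\frac{3393}{-22802} + \frac{2158}{\frac{1}{\left(-61\right) 58 - 19}}\right) - 12937} = \sqrt{\left(3393 \left(- \frac{1}{22802}\right) + \frac{2158}{\frac{1}{-3538 - 19}}\right) - 12937} = \sqrt{\left(- \frac{261}{1754} + \frac{2158}{\frac{1}{-3557}}\right) - 12937} = \sqrt{\left(- \frac{261}{1754} + \frac{2158}{- \frac{1}{3557}}\right) - 12937} = \sqrt{\left(- \frac{261}{1754} + 2158 \left(-3557\right)\right) - 12937} = \sqrt{\left(- \frac{261}{1754} - 7676006\right) - 12937} = \sqrt{- \frac{13463714785}{1754} - 12937} = \sqrt{- \frac{13486406283}{1754}} = \frac{9 i \sqrt{292038970622}}{1754}$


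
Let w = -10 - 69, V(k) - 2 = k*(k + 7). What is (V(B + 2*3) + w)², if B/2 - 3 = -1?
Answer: 8649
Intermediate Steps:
B = 4 (B = 6 + 2*(-1) = 6 - 2 = 4)
V(k) = 2 + k*(7 + k) (V(k) = 2 + k*(k + 7) = 2 + k*(7 + k))
w = -79
(V(B + 2*3) + w)² = ((2 + (4 + 2*3)² + 7*(4 + 2*3)) - 79)² = ((2 + (4 + 6)² + 7*(4 + 6)) - 79)² = ((2 + 10² + 7*10) - 79)² = ((2 + 100 + 70) - 79)² = (172 - 79)² = 93² = 8649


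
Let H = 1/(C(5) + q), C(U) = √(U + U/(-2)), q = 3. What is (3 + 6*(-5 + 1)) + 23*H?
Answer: -135/13 - 23*√10/13 ≈ -15.979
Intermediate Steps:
C(U) = √2*√U/2 (C(U) = √(U + U*(-½)) = √(U - U/2) = √(U/2) = √2*√U/2)
H = 1/(3 + √10/2) (H = 1/(√2*√5/2 + 3) = 1/(√10/2 + 3) = 1/(3 + √10/2) ≈ 0.21829)
(3 + 6*(-5 + 1)) + 23*H = (3 + 6*(-5 + 1)) + 23*(6/13 - √10/13) = (3 + 6*(-4)) + (138/13 - 23*√10/13) = (3 - 24) + (138/13 - 23*√10/13) = -21 + (138/13 - 23*√10/13) = -135/13 - 23*√10/13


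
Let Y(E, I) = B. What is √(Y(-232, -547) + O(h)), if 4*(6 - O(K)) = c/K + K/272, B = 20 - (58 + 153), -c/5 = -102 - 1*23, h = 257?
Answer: I*√227035124321/34952 ≈ 13.632*I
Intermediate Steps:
c = 625 (c = -5*(-102 - 1*23) = -5*(-102 - 23) = -5*(-125) = 625)
B = -191 (B = 20 - 1*211 = 20 - 211 = -191)
O(K) = 6 - 625/(4*K) - K/1088 (O(K) = 6 - (625/K + K/272)/4 = 6 + (-625/(4*K) - K/1088) = 6 - 625/(4*K) - K/1088)
Y(E, I) = -191
√(Y(-232, -547) + O(h)) = √(-191 + (1/1088)*(-170000 + 257*(6528 - 1*257))/257) = √(-191 + (1/1088)*(1/257)*(-170000 + 257*(6528 - 257))) = √(-191 + (1/1088)*(1/257)*(-170000 + 257*6271)) = √(-191 + (1/1088)*(1/257)*(-170000 + 1611647)) = √(-191 + (1/1088)*(1/257)*1441647) = √(-191 + 1441647/279616) = √(-51965009/279616) = I*√227035124321/34952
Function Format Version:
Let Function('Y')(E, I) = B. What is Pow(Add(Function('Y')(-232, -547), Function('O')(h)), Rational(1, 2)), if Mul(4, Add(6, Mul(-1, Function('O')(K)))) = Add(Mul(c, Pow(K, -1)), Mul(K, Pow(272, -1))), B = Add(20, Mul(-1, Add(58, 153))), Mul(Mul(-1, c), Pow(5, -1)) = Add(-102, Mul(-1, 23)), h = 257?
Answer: Mul(Rational(1, 34952), I, Pow(227035124321, Rational(1, 2))) ≈ Mul(13.632, I)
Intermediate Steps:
c = 625 (c = Mul(-5, Add(-102, Mul(-1, 23))) = Mul(-5, Add(-102, -23)) = Mul(-5, -125) = 625)
B = -191 (B = Add(20, Mul(-1, 211)) = Add(20, -211) = -191)
Function('O')(K) = Add(6, Mul(Rational(-625, 4), Pow(K, -1)), Mul(Rational(-1, 1088), K)) (Function('O')(K) = Add(6, Mul(Rational(-1, 4), Add(Mul(625, Pow(K, -1)), Mul(K, Pow(272, -1))))) = Add(6, Mul(Rational(-1, 4), Add(Mul(625, Pow(K, -1)), Mul(K, Rational(1, 272))))) = Add(6, Mul(Rational(-1, 4), Add(Mul(625, Pow(K, -1)), Mul(Rational(1, 272), K)))) = Add(6, Add(Mul(Rational(-625, 4), Pow(K, -1)), Mul(Rational(-1, 1088), K))) = Add(6, Mul(Rational(-625, 4), Pow(K, -1)), Mul(Rational(-1, 1088), K)))
Function('Y')(E, I) = -191
Pow(Add(Function('Y')(-232, -547), Function('O')(h)), Rational(1, 2)) = Pow(Add(-191, Mul(Rational(1, 1088), Pow(257, -1), Add(-170000, Mul(257, Add(6528, Mul(-1, 257)))))), Rational(1, 2)) = Pow(Add(-191, Mul(Rational(1, 1088), Rational(1, 257), Add(-170000, Mul(257, Add(6528, -257))))), Rational(1, 2)) = Pow(Add(-191, Mul(Rational(1, 1088), Rational(1, 257), Add(-170000, Mul(257, 6271)))), Rational(1, 2)) = Pow(Add(-191, Mul(Rational(1, 1088), Rational(1, 257), Add(-170000, 1611647))), Rational(1, 2)) = Pow(Add(-191, Mul(Rational(1, 1088), Rational(1, 257), 1441647)), Rational(1, 2)) = Pow(Add(-191, Rational(1441647, 279616)), Rational(1, 2)) = Pow(Rational(-51965009, 279616), Rational(1, 2)) = Mul(Rational(1, 34952), I, Pow(227035124321, Rational(1, 2)))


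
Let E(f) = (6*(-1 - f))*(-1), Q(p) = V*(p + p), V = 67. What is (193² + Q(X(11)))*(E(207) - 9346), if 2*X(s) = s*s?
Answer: -367292888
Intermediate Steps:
X(s) = s²/2 (X(s) = (s*s)/2 = s²/2)
Q(p) = 134*p (Q(p) = 67*(p + p) = 67*(2*p) = 134*p)
E(f) = 6 + 6*f (E(f) = (-6 - 6*f)*(-1) = 6 + 6*f)
(193² + Q(X(11)))*(E(207) - 9346) = (193² + 134*((½)*11²))*((6 + 6*207) - 9346) = (37249 + 134*((½)*121))*((6 + 1242) - 9346) = (37249 + 134*(121/2))*(1248 - 9346) = (37249 + 8107)*(-8098) = 45356*(-8098) = -367292888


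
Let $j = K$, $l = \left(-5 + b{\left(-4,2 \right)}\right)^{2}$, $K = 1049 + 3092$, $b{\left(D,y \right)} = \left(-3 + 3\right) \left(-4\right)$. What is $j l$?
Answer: $103525$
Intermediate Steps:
$b{\left(D,y \right)} = 0$ ($b{\left(D,y \right)} = 0 \left(-4\right) = 0$)
$K = 4141$
$l = 25$ ($l = \left(-5 + 0\right)^{2} = \left(-5\right)^{2} = 25$)
$j = 4141$
$j l = 4141 \cdot 25 = 103525$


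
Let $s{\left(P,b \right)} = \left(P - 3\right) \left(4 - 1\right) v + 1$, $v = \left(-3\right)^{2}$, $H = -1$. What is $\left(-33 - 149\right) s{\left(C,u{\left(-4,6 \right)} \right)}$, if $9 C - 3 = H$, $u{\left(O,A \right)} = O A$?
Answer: $13468$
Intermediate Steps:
$u{\left(O,A \right)} = A O$
$C = \frac{2}{9}$ ($C = \frac{1}{3} + \frac{1}{9} \left(-1\right) = \frac{1}{3} - \frac{1}{9} = \frac{2}{9} \approx 0.22222$)
$v = 9$
$s{\left(P,b \right)} = -80 + 27 P$ ($s{\left(P,b \right)} = \left(P - 3\right) \left(4 - 1\right) 9 + 1 = \left(-3 + P\right) 3 \cdot 9 + 1 = \left(-9 + 3 P\right) 9 + 1 = \left(-81 + 27 P\right) + 1 = -80 + 27 P$)
$\left(-33 - 149\right) s{\left(C,u{\left(-4,6 \right)} \right)} = \left(-33 - 149\right) \left(-80 + 27 \cdot \frac{2}{9}\right) = - 182 \left(-80 + 6\right) = \left(-182\right) \left(-74\right) = 13468$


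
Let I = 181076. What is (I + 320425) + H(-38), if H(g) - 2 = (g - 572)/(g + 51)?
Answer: 6518929/13 ≈ 5.0146e+5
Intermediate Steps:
H(g) = 2 + (-572 + g)/(51 + g) (H(g) = 2 + (g - 572)/(g + 51) = 2 + (-572 + g)/(51 + g))
(I + 320425) + H(-38) = (181076 + 320425) + (-470 + 3*(-38))/(51 - 38) = 501501 + (-470 - 114)/13 = 501501 + (1/13)*(-584) = 501501 - 584/13 = 6518929/13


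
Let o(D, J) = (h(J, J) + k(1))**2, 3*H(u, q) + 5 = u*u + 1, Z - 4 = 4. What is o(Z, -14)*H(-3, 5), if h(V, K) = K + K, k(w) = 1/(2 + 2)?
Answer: 20535/16 ≈ 1283.4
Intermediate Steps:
Z = 8 (Z = 4 + 4 = 8)
H(u, q) = -4/3 + u**2/3 (H(u, q) = -5/3 + (u*u + 1)/3 = -5/3 + (u**2 + 1)/3 = -5/3 + (1 + u**2)/3 = -5/3 + (1/3 + u**2/3) = -4/3 + u**2/3)
k(w) = 1/4
h(V, K) = 2*K
o(D, J) = (1/4 + 2*J)**2 (o(D, J) = (2*J + 1/4)**2 = (1/4 + 2*J)**2)
o(Z, -14)*H(-3, 5) = ((1 + 8*(-14))**2/16)*(-4/3 + (1/3)*(-3)**2) = ((1 - 112)**2/16)*(-4/3 + (1/3)*9) = ((1/16)*(-111)**2)*(-4/3 + 3) = ((1/16)*12321)*(5/3) = (12321/16)*(5/3) = 20535/16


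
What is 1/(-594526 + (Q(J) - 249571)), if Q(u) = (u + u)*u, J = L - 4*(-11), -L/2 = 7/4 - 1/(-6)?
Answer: -18/15135665 ≈ -1.1892e-6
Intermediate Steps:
L = -23/6 (L = -2*(7/4 - 1/(-6)) = -2*(7*(¼) - 1*(-⅙)) = -2*(7/4 + ⅙) = -2*23/12 = -23/6 ≈ -3.8333)
J = 241/6 (J = -23/6 - 4*(-11) = -23/6 + 44 = 241/6 ≈ 40.167)
Q(u) = 2*u² (Q(u) = (2*u)*u = 2*u²)
1/(-594526 + (Q(J) - 249571)) = 1/(-594526 + (2*(241/6)² - 249571)) = 1/(-594526 + (2*(58081/36) - 249571)) = 1/(-594526 + (58081/18 - 249571)) = 1/(-594526 - 4434197/18) = 1/(-15135665/18) = -18/15135665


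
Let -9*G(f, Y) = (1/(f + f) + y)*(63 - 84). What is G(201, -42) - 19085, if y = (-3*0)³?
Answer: -23016503/1206 ≈ -19085.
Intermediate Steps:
y = 0 (y = 0³ = 0)
G(f, Y) = 7/(6*f) (G(f, Y) = -(1/(f + f) + 0)*(63 - 84)/9 = -(1/(2*f) + 0)*(-21)/9 = -1/(2*f)*(-21)/9 = -(-7)/(6*f) = 7/(6*f))
G(201, -42) - 19085 = (7/6)/201 - 19085 = (7/6)*(1/201) - 19085 = 7/1206 - 19085 = -23016503/1206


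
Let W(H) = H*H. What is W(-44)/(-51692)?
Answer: -484/12923 ≈ -0.037453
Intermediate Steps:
W(H) = H**2
W(-44)/(-51692) = (-44)**2/(-51692) = 1936*(-1/51692) = -484/12923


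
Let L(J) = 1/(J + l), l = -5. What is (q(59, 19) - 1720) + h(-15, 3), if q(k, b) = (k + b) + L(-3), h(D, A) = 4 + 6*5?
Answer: -12865/8 ≈ -1608.1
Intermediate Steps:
h(D, A) = 34 (h(D, A) = 4 + 30 = 34)
L(J) = 1/(-5 + J) (L(J) = 1/(J - 5) = 1/(-5 + J))
q(k, b) = -⅛ + b + k (q(k, b) = (k + b) + 1/(-5 - 3) = (b + k) + 1/(-8) = (b + k) - ⅛ = -⅛ + b + k)
(q(59, 19) - 1720) + h(-15, 3) = ((-⅛ + 19 + 59) - 1720) + 34 = (623/8 - 1720) + 34 = -13137/8 + 34 = -12865/8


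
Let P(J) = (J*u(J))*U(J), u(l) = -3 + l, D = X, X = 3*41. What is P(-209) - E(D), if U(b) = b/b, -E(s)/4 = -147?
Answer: 43720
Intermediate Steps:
X = 123
D = 123
E(s) = 588 (E(s) = -4*(-147) = 588)
U(b) = 1
P(J) = J*(-3 + J) (P(J) = (J*(-3 + J))*1 = J*(-3 + J))
P(-209) - E(D) = -209*(-3 - 209) - 1*588 = -209*(-212) - 588 = 44308 - 588 = 43720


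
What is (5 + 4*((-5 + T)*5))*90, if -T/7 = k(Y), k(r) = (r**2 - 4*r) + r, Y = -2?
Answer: -134550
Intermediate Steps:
k(r) = r**2 - 3*r
T = -70 (T = -(-14)*(-3 - 2) = -(-14)*(-5) = -7*10 = -70)
(5 + 4*((-5 + T)*5))*90 = (5 + 4*((-5 - 70)*5))*90 = (5 + 4*(-75*5))*90 = (5 + 4*(-375))*90 = (5 - 1500)*90 = -1495*90 = -134550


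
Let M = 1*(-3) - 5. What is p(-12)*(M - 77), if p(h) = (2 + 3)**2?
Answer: -2125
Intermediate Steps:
p(h) = 25 (p(h) = 5**2 = 25)
M = -8 (M = -3 - 5 = -8)
p(-12)*(M - 77) = 25*(-8 - 77) = 25*(-85) = -2125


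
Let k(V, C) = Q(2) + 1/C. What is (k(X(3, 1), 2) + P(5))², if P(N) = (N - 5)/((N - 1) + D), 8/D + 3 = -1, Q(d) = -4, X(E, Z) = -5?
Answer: 49/4 ≈ 12.250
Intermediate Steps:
D = -2 (D = 8/(-3 - 1) = 8/(-4) = 8*(-¼) = -2)
P(N) = (-5 + N)/(-3 + N) (P(N) = (N - 5)/((N - 1) - 2) = (-5 + N)/((-1 + N) - 2) = (-5 + N)/(-3 + N))
k(V, C) = -4 + 1/C
(k(X(3, 1), 2) + P(5))² = ((-4 + 1/2) + (-5 + 5)/(-3 + 5))² = ((-4 + ½) + 0/2)² = (-7/2 + (½)*0)² = (-7/2 + 0)² = (-7/2)² = 49/4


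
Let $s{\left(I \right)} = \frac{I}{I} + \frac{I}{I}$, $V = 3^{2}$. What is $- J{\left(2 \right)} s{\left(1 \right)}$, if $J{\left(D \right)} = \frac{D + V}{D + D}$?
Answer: $- \frac{11}{2} \approx -5.5$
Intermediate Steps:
$V = 9$
$s{\left(I \right)} = 2$ ($s{\left(I \right)} = 1 + 1 = 2$)
$J{\left(D \right)} = \frac{9 + D}{2 D}$ ($J{\left(D \right)} = \frac{D + 9}{D + D} = \frac{9 + D}{2 D}$)
$- J{\left(2 \right)} s{\left(1 \right)} = - \frac{9 + 2}{2 \cdot 2} \cdot 2 = - \frac{11}{2 \cdot 2} \cdot 2 = \left(-1\right) \frac{11}{4} \cdot 2 = \left(- \frac{11}{4}\right) 2 = - \frac{11}{2}$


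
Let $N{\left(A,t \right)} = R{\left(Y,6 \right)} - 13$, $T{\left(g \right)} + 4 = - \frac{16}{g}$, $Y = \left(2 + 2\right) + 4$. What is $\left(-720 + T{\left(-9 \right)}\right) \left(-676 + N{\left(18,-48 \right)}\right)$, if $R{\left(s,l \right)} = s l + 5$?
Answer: $\frac{1378000}{3} \approx 4.5933 \cdot 10^{5}$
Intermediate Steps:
$Y = 8$ ($Y = 4 + 4 = 8$)
$T{\left(g \right)} = -4 - \frac{16}{g}$
$R{\left(s,l \right)} = 5 + l s$ ($R{\left(s,l \right)} = l s + 5 = 5 + l s$)
$N{\left(A,t \right)} = 40$ ($N{\left(A,t \right)} = \left(5 + 6 \cdot 8\right) - 13 = \left(5 + 48\right) - 13 = 53 - 13 = 40$)
$\left(-720 + T{\left(-9 \right)}\right) \left(-676 + N{\left(18,-48 \right)}\right) = \left(-720 - \left(4 + \frac{16}{-9}\right)\right) \left(-676 + 40\right) = \left(-720 - \frac{20}{9}\right) \left(-636\right) = \left(- \frac{6500}{9}\right) \left(-636\right) = \frac{1378000}{3}$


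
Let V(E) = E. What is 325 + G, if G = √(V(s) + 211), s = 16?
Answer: 325 + √227 ≈ 340.07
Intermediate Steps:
G = √227 (G = √(16 + 211) = √227 ≈ 15.067)
325 + G = 325 + √227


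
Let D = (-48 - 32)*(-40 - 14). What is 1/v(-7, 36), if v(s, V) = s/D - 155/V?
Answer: -4320/18607 ≈ -0.23217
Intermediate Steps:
D = 4320 (D = -80*(-54) = 4320)
v(s, V) = -155/V + s/4320 (v(s, V) = s/4320 - 155/V = -155/V + s/4320)
1/v(-7, 36) = 1/(-155/36 + (1/4320)*(-7)) = 1/(-155*1/36 - 7/4320) = 1/(-155/36 - 7/4320) = 1/(-18607/4320) = -4320/18607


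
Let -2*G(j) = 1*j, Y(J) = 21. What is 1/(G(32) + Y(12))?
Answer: ⅕ ≈ 0.20000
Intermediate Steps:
G(j) = -j/2
1/(G(32) + Y(12)) = 1/(-½*32 + 21) = 1/(-16 + 21) = 1/5 = ⅕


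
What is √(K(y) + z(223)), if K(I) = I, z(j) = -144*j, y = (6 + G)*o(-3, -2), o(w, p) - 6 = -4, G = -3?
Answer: I*√32106 ≈ 179.18*I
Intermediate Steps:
o(w, p) = 2 (o(w, p) = 6 - 4 = 2)
y = 6 (y = (6 - 3)*2 = 3*2 = 6)
√(K(y) + z(223)) = √(6 - 144*223) = √(6 - 32112) = √(-32106) = I*√32106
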